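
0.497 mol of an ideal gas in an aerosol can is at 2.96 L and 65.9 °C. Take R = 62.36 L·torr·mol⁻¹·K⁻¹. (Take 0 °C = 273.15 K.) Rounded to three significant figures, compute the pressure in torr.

P ≈ 3.55e+03 torr

Convert: T = 339.05 K.
PV = nRT ⇒ P = nRT/V = (0.497 × 62.36 × 339.05) / 2.96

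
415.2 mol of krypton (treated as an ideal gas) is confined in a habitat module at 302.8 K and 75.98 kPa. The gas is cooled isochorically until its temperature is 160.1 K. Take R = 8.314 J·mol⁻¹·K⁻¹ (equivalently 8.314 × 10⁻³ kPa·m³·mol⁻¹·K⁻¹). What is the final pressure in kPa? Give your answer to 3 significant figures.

P₂ ≈ 40.2 kPa

From PV = nRT: V₁ = nRT₁/P₁ = 13.76 m³.
Isochoric, so P/T is constant: V₂ = V₁; P₂ = P₁·(T₂/T₁) = 40.17 kPa.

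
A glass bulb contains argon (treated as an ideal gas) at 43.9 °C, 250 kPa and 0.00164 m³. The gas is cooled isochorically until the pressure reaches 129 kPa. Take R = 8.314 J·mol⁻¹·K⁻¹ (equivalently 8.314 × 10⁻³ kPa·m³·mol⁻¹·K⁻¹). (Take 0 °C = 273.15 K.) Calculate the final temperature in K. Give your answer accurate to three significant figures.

Convert: T₁ = 317.0 K.
Isochoric, so P/T is constant: V₂ = V₁; T₂ = T₁·(P₂/P₁) = 163.6 K.

T₂ ≈ 164 K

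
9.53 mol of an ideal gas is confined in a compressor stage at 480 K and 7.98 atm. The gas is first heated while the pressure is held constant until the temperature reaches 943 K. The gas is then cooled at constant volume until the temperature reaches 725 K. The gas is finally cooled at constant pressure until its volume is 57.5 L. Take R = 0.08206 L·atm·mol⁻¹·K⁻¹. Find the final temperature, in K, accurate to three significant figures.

T₄ ≈ 451 K

From PV = nRT: V₁ = nRT₁/P₁ = 47.04 L.
Isobaric, so V/T is constant: P₂ = P₁; V₂ = V₁·(T₂/T₁) = 92.41 L.
Isochoric, so P/T is constant: V₃ = V₂; P₃ = P₂·(T₃/T₂) = 6.135 atm.
P constant ⇒ V ∝ T: P₄ = P₃; T₄ = T₃·(V₄/V₃) = 451.1 K.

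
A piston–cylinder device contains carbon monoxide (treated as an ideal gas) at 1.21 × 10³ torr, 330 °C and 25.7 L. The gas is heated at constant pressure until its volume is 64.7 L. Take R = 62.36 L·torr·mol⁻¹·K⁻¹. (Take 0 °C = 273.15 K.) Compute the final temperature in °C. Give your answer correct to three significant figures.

Convert: T₁ = 603.1 K.
P constant ⇒ V ∝ T: P₂ = P₁; T₂ = T₁·(V₂/V₁) = 1518 K.

T₂ ≈ 1.25e+03 °C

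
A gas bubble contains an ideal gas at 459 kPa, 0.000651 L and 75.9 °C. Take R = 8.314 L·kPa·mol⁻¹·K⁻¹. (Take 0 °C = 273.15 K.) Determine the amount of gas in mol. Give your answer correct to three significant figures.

n ≈ 0.000103 mol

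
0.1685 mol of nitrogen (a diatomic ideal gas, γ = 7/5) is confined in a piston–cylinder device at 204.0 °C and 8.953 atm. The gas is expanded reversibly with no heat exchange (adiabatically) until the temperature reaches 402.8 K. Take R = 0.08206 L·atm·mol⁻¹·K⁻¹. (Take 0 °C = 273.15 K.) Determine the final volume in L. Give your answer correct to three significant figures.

V₂ ≈ 1.13 L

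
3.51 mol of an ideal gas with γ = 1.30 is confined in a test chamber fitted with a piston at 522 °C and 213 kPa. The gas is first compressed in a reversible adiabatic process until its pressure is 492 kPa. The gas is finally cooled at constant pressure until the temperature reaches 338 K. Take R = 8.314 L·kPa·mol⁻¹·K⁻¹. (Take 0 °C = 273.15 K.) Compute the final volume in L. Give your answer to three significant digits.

V₃ ≈ 20.0 L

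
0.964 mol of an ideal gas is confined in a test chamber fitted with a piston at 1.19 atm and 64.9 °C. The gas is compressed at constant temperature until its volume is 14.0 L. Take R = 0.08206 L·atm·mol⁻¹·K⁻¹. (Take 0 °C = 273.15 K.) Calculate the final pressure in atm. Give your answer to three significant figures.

Convert: T₁ = 338.0 K.
From PV = nRT: V₁ = nRT₁/P₁ = 22.47 L.
Isothermal, so P V is constant: T₂ = T₁; P₂ = P₁·(V₁/V₂) = 1.910 atm.

P₂ ≈ 1.91 atm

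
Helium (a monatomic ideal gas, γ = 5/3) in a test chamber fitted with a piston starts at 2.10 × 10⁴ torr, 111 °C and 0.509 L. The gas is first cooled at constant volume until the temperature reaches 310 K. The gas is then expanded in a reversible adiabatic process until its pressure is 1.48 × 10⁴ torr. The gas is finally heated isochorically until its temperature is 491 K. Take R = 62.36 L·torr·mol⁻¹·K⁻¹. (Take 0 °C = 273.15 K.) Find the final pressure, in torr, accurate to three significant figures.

P₄ ≈ 2.47e+04 torr

Convert: T₁ = 384.1 K.
V constant ⇒ P ∝ T: V₂ = V₁; P₂ = P₁·(T₂/T₁) = 1.695e+04 torr.
Adiabatic (γ = 5/3), T V^(γ−1) and P V^γ constant: T₃ = T₂·(P₃/P₂)^((γ−1)/γ) = 293.7 K; V₃ = V₂·(P₂/P₃)^(1/γ) = 0.5521 L.
Isochoric, so P/T is constant: V₄ = V₃; P₄ = P₃·(T₄/T₃) = 2.475e+04 torr.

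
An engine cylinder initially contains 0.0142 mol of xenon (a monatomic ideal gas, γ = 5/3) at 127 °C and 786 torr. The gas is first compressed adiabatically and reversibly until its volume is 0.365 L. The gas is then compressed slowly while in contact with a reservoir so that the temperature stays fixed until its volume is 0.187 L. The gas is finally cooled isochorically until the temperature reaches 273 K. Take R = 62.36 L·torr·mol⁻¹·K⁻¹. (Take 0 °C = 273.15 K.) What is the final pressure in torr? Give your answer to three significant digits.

Convert: T₁ = 400.1 K.
From PV = nRT: V₁ = nRT₁/P₁ = 0.4508 L.
Reversible adiabatic, γ = 5/3: T₂ = T₁·(V₁/V₂)^(γ−1) = 460.6 K; P₂ = P₁·(V₁/V₂)^γ = 1118 torr.
Isothermal, so P V is constant: T₃ = T₂; P₃ = P₂·(V₂/V₃) = 2181 torr.
Isochoric, so P/T is constant: V₄ = V₃; P₄ = P₃·(T₄/T₃) = 1293 torr.

P₄ ≈ 1.29e+03 torr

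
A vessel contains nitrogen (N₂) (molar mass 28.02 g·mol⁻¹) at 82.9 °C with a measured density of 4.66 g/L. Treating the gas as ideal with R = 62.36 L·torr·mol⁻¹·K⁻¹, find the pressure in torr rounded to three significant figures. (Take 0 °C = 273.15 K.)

P ≈ 3.69e+03 torr

ρ = PM/(RT) ⇒ P = ρRT/M = (4.66 × 62.36 × 356.0) / 28.02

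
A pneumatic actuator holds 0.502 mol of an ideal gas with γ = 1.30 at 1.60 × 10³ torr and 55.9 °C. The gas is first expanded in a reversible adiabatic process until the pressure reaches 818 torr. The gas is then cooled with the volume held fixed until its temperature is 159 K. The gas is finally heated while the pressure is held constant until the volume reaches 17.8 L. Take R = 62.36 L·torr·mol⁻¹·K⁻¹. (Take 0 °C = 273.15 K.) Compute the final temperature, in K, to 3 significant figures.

Convert: T₁ = 329.0 K.
From PV = nRT: V₁ = nRT₁/P₁ = 6.438 L.
Reversible adiabatic, γ = 1.30: T₂ = T₁·(P₂/P₁)^((γ−1)/γ) = 281.9 K; V₂ = V₁·(P₁/P₂)^(1/γ) = 10.79 L.
V constant ⇒ P ∝ T: V₃ = V₂; P₃ = P₂·(T₃/T₂) = 461.5 torr.
Isobaric, so V/T is constant: P₄ = P₃; T₄ = T₃·(V₄/V₃) = 262.4 K.

T₄ ≈ 262 K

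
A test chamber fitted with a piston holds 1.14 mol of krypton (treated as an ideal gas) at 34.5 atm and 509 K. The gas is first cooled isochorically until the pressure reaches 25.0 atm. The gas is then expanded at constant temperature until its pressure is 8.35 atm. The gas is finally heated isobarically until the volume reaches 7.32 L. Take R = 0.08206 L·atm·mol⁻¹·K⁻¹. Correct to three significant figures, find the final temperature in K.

From PV = nRT: V₁ = nRT₁/P₁ = 1.380 L.
V constant ⇒ P ∝ T: V₂ = V₁; T₂ = T₁·(P₂/P₁) = 368.8 K.
Isothermal, so P V is constant: T₃ = T₂; V₃ = V₂·(P₂/P₃) = 4.132 L.
Isobaric, so V/T is constant: P₄ = P₃; T₄ = T₃·(V₄/V₃) = 653.4 K.

T₄ ≈ 653 K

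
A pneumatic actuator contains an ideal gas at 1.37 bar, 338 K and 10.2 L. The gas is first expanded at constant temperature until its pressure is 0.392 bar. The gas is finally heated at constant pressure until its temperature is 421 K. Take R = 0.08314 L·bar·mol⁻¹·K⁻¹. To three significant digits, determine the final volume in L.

T constant ⇒ Boyle's law P V = const: T₂ = T₁; V₂ = V₁·(P₁/P₂) = 35.65 L.
Isobaric, so V/T is constant: P₃ = P₂; V₃ = V₂·(T₃/T₂) = 44.40 L.

V₃ ≈ 44.4 L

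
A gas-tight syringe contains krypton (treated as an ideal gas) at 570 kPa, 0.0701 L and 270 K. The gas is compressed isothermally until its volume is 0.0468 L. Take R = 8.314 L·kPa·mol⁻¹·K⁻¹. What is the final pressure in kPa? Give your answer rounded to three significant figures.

P₂ ≈ 854 kPa

T constant ⇒ Boyle's law P V = const: T₂ = T₁; P₂ = P₁·(V₁/V₂) = 853.8 kPa.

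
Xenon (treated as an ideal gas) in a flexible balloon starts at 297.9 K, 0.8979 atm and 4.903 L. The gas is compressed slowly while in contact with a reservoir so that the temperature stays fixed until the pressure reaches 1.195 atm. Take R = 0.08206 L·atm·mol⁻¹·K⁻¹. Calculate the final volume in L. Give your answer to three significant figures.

V₂ ≈ 3.68 L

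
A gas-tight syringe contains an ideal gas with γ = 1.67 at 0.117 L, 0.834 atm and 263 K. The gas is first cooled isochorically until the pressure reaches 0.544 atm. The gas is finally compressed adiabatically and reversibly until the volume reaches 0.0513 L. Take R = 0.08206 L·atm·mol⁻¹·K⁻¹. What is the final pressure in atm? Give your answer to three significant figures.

P₃ ≈ 2.16 atm

V constant ⇒ P ∝ T: V₂ = V₁; T₂ = T₁·(P₂/P₁) = 171.5 K.
Reversible adiabatic, γ = 1.67: T₃ = T₂·(V₂/V₃)^(γ−1) = 298.1 K; P₃ = P₂·(V₂/V₃)^γ = 2.156 atm.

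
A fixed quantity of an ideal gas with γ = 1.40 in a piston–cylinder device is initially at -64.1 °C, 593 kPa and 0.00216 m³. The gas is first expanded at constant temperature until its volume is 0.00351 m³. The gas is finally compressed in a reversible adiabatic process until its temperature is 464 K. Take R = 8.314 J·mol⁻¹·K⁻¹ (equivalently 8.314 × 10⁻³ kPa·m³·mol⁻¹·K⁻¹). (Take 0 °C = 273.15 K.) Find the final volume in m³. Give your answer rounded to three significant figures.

Convert: T₁ = 209.0 K.
Isothermal, so P V is constant: T₂ = T₁; P₂ = P₁·(V₁/V₂) = 364.9 kPa.
Adiabatic (γ = 1.40), T V^(γ−1) and P V^γ constant: P₃ = P₂·(T₃/T₂)^(γ/(γ−1)) = 5945 kPa; V₃ = V₂·(T₂/T₃)^(1/(γ−1)) = 0.0004782 m³.

V₃ ≈ 0.000478 m³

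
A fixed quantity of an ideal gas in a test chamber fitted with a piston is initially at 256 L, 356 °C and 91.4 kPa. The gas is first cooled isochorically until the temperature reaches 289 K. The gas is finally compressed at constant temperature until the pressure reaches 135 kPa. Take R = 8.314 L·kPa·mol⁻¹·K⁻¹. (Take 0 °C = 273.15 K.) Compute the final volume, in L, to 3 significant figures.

Convert: T₁ = 629.1 K.
V constant ⇒ P ∝ T: V₂ = V₁; P₂ = P₁·(T₂/T₁) = 41.98 kPa.
Isothermal, so P V is constant: T₃ = T₂; V₃ = V₂·(P₂/P₃) = 79.62 L.

V₃ ≈ 79.6 L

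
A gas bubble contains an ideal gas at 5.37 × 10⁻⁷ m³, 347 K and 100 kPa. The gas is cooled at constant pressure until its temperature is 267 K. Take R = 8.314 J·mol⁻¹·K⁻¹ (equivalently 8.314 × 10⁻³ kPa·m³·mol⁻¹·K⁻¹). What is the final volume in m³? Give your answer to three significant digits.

V₂ ≈ 4.13e-07 m³

P constant ⇒ V ∝ T: P₂ = P₁; V₂ = V₁·(T₂/T₁) = 4.132e-07 m³.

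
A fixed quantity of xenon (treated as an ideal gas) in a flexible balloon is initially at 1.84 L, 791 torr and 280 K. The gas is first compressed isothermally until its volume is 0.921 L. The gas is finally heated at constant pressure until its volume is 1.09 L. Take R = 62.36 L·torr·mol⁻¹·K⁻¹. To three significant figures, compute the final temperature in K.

T₃ ≈ 331 K

T constant ⇒ Boyle's law P V = const: T₂ = T₁; P₂ = P₁·(V₁/V₂) = 1580 torr.
P constant ⇒ V ∝ T: P₃ = P₂; T₃ = T₂·(V₃/V₂) = 331.4 K.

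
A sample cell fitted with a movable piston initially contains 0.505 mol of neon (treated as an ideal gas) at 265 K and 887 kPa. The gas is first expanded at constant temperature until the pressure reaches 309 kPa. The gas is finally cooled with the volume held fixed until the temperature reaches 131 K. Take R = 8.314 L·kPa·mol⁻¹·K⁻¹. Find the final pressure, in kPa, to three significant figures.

From PV = nRT: V₁ = nRT₁/P₁ = 1.254 L.
Isothermal, so P V is constant: T₂ = T₁; V₂ = V₁·(P₁/P₂) = 3.601 L.
Isochoric, so P/T is constant: V₃ = V₂; P₃ = P₂·(T₃/T₂) = 152.8 kPa.

P₃ ≈ 153 kPa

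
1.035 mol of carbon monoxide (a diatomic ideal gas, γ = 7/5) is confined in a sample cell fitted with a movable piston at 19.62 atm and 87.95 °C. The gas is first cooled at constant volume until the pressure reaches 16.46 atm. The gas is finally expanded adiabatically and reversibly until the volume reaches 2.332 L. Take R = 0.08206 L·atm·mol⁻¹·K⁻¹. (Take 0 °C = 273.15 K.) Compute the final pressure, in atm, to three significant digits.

P₃ ≈ 9.40 atm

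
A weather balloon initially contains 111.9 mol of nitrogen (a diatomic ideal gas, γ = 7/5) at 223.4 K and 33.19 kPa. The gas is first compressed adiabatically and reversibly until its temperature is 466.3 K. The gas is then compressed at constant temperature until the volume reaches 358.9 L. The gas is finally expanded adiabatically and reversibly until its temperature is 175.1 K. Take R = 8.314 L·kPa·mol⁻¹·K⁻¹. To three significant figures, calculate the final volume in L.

From PV = nRT: V₁ = nRT₁/P₁ = 6262 L.
Adiabatic (γ = 7/5), T V^(γ−1) and P V^γ constant: P₂ = P₁·(T₂/T₁)^(γ/(γ−1)) = 436.1 kPa; V₂ = V₁·(T₁/T₂)^(1/(γ−1)) = 994.9 L.
Isothermal, so P V is constant: T₃ = T₂; P₃ = P₂·(V₂/V₃) = 1209 kPa.
Reversible adiabatic, γ = 7/5: P₄ = P₃·(T₄/T₃)^(γ/(γ−1)) = 39.22 kPa; V₄ = V₃·(T₃/T₄)^(1/(γ−1)) = 4154 L.

V₄ ≈ 4.15e+03 L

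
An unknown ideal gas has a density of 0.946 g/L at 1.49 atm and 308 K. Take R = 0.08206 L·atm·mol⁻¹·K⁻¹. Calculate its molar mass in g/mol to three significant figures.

M ≈ 16.0 g/mol

ρ = PM/(RT) ⇒ M = ρRT/P = (0.946 × 0.08206 × 308.0) / 1.49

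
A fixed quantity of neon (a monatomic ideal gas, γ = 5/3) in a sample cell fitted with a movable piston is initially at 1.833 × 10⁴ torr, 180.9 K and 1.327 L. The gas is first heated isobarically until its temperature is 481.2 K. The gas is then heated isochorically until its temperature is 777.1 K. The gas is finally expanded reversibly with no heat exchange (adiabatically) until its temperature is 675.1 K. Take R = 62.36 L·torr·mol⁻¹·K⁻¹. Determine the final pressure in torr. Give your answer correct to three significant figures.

P constant ⇒ V ∝ T: P₂ = P₁; V₂ = V₁·(T₂/T₁) = 3.530 L.
Isochoric, so P/T is constant: V₃ = V₂; P₃ = P₂·(T₃/T₂) = 2.960e+04 torr.
Reversible adiabatic, γ = 5/3: P₄ = P₃·(T₄/T₃)^(γ/(γ−1)) = 2.082e+04 torr; V₄ = V₃·(T₃/T₄)^(1/(γ−1)) = 4.359 L.

P₄ ≈ 2.08e+04 torr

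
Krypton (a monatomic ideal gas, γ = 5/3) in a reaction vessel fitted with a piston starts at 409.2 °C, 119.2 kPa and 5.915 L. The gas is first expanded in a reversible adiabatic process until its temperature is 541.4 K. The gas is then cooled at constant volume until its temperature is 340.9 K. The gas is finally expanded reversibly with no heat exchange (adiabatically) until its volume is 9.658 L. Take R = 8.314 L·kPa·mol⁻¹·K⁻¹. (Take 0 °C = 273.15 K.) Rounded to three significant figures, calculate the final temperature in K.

T₄ ≈ 310 K

Convert: T₁ = 682.3 K.
Reversible adiabatic, γ = 5/3: P₂ = P₁·(T₂/T₁)^(γ/(γ−1)) = 66.84 kPa; V₂ = V₁·(T₁/T₂)^(1/(γ−1)) = 8.369 L.
Isochoric, so P/T is constant: V₃ = V₂; P₃ = P₂·(T₃/T₂) = 42.09 kPa.
Adiabatic (γ = 5/3), T V^(γ−1) and P V^γ constant: T₄ = T₃·(V₃/V₄)^(γ−1) = 309.9 K; P₄ = P₃·(V₃/V₄)^γ = 33.15 kPa.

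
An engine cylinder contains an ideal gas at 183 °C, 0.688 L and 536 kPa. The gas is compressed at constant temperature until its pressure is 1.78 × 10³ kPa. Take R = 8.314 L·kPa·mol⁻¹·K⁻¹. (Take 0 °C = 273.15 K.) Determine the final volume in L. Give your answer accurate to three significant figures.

V₂ ≈ 0.207 L

Convert: T₁ = 456.1 K.
Isothermal, so P V is constant: T₂ = T₁; V₂ = V₁·(P₁/P₂) = 0.2072 L.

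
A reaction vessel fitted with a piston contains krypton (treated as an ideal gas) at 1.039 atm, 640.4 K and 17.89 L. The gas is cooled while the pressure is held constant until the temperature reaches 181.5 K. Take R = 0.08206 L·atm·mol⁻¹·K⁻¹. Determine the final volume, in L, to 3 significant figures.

Isobaric, so V/T is constant: P₂ = P₁; V₂ = V₁·(T₂/T₁) = 5.070 L.

V₂ ≈ 5.07 L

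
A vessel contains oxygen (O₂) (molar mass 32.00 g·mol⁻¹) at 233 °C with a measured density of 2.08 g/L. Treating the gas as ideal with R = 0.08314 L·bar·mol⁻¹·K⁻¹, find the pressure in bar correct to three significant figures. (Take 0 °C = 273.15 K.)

P ≈ 2.74 bar

ρ = PM/(RT) ⇒ P = ρRT/M = (2.08 × 0.08314 × 506.1) / 32.00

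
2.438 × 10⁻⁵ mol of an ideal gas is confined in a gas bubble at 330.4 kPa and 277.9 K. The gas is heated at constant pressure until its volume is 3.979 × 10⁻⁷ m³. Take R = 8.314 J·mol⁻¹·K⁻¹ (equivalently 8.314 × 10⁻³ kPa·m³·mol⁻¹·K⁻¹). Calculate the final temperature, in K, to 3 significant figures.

T₂ ≈ 649 K

From PV = nRT: V₁ = nRT₁/P₁ = 1.705e-07 m³.
Isobaric, so V/T is constant: P₂ = P₁; T₂ = T₁·(V₂/V₁) = 648.6 K.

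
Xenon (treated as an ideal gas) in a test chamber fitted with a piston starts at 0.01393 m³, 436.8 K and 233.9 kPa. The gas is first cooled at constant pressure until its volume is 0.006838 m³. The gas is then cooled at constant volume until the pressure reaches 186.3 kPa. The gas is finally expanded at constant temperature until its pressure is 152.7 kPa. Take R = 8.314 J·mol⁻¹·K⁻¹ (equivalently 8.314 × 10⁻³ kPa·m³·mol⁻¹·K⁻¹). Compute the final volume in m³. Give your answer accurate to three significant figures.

P constant ⇒ V ∝ T: P₂ = P₁; T₂ = T₁·(V₂/V₁) = 214.4 K.
Isochoric, so P/T is constant: V₃ = V₂; T₃ = T₂·(P₃/P₂) = 170.8 K.
Isothermal, so P V is constant: T₄ = T₃; V₄ = V₃·(P₃/P₄) = 0.008343 m³.

V₄ ≈ 0.00834 m³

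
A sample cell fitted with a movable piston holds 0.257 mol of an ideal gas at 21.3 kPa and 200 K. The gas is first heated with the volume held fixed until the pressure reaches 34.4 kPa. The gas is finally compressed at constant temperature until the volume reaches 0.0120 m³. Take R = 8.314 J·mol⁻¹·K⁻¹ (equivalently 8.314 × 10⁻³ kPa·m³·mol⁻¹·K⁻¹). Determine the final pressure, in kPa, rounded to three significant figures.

From PV = nRT: V₁ = nRT₁/P₁ = 0.02006 m³.
V constant ⇒ P ∝ T: V₂ = V₁; T₂ = T₁·(P₂/P₁) = 323.0 K.
T constant ⇒ Boyle's law P V = const: T₃ = T₂; P₃ = P₂·(V₂/V₃) = 57.51 kPa.

P₃ ≈ 57.5 kPa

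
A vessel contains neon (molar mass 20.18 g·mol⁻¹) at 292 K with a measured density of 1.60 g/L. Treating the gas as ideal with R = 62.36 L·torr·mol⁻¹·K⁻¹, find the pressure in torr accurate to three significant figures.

ρ = PM/(RT) ⇒ P = ρRT/M = (1.60 × 62.36 × 292.0) / 20.18

P ≈ 1.44e+03 torr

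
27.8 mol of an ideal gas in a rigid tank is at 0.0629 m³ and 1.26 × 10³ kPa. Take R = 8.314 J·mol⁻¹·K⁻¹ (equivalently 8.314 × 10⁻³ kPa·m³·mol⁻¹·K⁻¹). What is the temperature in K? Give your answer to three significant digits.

T ≈ 343 K

PV = nRT ⇒ T = PV/(nR) = (1.26e+03 × 0.0629) / (27.8 × 8.314 × 10⁻³)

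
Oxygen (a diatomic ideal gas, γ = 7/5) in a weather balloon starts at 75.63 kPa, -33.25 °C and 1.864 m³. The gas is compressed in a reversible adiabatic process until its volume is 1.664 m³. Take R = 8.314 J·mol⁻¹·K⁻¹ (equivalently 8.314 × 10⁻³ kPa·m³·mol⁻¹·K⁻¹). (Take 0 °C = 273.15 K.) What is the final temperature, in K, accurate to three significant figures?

T₂ ≈ 251 K

Convert: T₁ = 239.9 K.
Reversible adiabatic, γ = 7/5: T₂ = T₁·(V₁/V₂)^(γ−1) = 251.0 K; P₂ = P₁·(V₁/V₂)^γ = 88.66 kPa.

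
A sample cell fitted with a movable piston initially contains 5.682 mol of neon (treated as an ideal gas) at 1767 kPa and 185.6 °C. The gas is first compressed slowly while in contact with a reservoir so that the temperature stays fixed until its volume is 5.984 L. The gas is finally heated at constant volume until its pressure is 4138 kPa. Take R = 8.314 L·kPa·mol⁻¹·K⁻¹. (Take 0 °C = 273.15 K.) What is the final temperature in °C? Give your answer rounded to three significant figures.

T₃ ≈ 251 °C

Convert: T₁ = 458.8 K.
From PV = nRT: V₁ = nRT₁/P₁ = 12.26 L.
Isothermal, so P V is constant: T₂ = T₁; P₂ = P₁·(V₁/V₂) = 3622 kPa.
V constant ⇒ P ∝ T: V₃ = V₂; T₃ = T₂·(P₃/P₂) = 524.2 K.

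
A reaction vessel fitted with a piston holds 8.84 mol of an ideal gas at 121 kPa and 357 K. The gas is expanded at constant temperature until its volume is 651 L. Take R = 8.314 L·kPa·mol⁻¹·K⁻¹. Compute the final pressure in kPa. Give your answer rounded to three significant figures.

From PV = nRT: V₁ = nRT₁/P₁ = 216.8 L.
Isothermal, so P V is constant: T₂ = T₁; P₂ = P₁·(V₁/V₂) = 40.30 kPa.

P₂ ≈ 40.3 kPa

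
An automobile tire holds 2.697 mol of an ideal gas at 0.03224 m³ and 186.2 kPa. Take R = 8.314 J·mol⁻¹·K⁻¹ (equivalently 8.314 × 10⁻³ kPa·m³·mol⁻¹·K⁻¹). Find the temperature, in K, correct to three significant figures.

PV = nRT ⇒ T = PV/(nR) = (186.2 × 0.03224) / (2.697 × 8.314 × 10⁻³)

T ≈ 268 K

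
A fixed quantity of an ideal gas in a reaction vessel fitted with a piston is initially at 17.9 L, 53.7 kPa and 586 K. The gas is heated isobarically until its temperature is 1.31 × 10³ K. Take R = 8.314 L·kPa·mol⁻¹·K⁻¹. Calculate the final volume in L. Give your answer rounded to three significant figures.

V₂ ≈ 40.0 L

Isobaric, so V/T is constant: P₂ = P₁; V₂ = V₁·(T₂/T₁) = 40.02 L.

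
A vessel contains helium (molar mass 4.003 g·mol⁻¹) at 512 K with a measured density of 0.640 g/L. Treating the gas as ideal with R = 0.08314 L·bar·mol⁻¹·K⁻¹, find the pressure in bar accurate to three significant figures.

ρ = PM/(RT) ⇒ P = ρRT/M = (0.640 × 0.08314 × 512.0) / 4.003

P ≈ 6.81 bar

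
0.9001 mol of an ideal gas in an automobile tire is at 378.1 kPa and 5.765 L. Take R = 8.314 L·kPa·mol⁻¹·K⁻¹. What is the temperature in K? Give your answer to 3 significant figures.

T ≈ 291 K

PV = nRT ⇒ T = PV/(nR) = (378.1 × 5.765) / (0.9001 × 8.314)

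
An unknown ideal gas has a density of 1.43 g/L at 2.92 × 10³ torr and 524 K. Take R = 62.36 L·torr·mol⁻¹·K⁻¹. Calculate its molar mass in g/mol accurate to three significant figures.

ρ = PM/(RT) ⇒ M = ρRT/P = (1.43 × 62.36 × 524.0) / 2.92e+03

M ≈ 16.0 g/mol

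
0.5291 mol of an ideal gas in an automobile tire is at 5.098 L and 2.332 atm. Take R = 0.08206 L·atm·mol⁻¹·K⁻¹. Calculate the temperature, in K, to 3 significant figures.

PV = nRT ⇒ T = PV/(nR) = (2.332 × 5.098) / (0.5291 × 0.08206)

T ≈ 274 K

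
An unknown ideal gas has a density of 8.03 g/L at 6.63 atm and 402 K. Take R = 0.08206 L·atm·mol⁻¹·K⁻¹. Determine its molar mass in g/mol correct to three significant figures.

M ≈ 40.0 g/mol

ρ = PM/(RT) ⇒ M = ρRT/P = (8.03 × 0.08206 × 402.0) / 6.63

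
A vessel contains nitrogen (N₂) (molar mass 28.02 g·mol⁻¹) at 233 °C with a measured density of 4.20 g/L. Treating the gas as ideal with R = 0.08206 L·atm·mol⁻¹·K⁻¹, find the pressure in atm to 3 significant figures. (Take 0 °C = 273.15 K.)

ρ = PM/(RT) ⇒ P = ρRT/M = (4.20 × 0.08206 × 506.1) / 28.02

P ≈ 6.23 atm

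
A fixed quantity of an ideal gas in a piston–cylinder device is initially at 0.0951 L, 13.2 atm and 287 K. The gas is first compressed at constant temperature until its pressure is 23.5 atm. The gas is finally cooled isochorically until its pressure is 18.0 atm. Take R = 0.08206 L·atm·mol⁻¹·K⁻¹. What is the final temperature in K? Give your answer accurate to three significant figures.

T₃ ≈ 220 K

Isothermal, so P V is constant: T₂ = T₁; V₂ = V₁·(P₁/P₂) = 0.05342 L.
V constant ⇒ P ∝ T: V₃ = V₂; T₃ = T₂·(P₃/P₂) = 219.8 K.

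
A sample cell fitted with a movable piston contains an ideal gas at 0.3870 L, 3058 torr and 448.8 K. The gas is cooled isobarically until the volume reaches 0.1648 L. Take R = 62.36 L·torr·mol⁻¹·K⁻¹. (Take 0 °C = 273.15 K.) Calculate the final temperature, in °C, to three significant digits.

P constant ⇒ V ∝ T: P₂ = P₁; T₂ = T₁·(V₂/V₁) = 191.1 K.

T₂ ≈ -82.0 °C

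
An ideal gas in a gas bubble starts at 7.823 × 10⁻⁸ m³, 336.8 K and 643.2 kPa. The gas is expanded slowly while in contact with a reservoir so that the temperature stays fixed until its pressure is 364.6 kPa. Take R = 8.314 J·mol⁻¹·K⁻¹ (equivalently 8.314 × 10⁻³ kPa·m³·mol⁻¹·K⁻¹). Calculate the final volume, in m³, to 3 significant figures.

V₂ ≈ 1.38e-07 m³

Isothermal, so P V is constant: T₂ = T₁; V₂ = V₁·(P₁/P₂) = 1.380e-07 m³.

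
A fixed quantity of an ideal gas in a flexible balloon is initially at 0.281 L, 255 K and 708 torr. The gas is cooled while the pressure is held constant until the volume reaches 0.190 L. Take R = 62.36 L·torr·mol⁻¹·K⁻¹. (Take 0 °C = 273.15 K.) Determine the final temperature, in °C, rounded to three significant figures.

T₂ ≈ -101 °C

P constant ⇒ V ∝ T: P₂ = P₁; T₂ = T₁·(V₂/V₁) = 172.4 K.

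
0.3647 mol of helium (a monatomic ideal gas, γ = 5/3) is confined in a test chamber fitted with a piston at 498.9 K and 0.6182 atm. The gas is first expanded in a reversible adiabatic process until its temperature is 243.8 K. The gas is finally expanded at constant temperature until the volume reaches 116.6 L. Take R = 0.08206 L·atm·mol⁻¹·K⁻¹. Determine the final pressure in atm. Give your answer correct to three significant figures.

P₃ ≈ 0.0626 atm

From PV = nRT: V₁ = nRT₁/P₁ = 24.15 L.
Adiabatic (γ = 5/3), T V^(γ−1) and P V^γ constant: P₂ = P₁·(T₂/T₁)^(γ/(γ−1)) = 0.1032 atm; V₂ = V₁·(T₁/T₂)^(1/(γ−1)) = 70.70 L.
Isothermal, so P V is constant: T₃ = T₂; P₃ = P₂·(V₂/V₃) = 0.06258 atm.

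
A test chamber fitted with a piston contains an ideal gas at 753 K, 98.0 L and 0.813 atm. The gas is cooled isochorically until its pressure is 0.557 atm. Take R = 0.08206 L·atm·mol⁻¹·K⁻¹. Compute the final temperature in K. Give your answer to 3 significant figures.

T₂ ≈ 516 K

Isochoric, so P/T is constant: V₂ = V₁; T₂ = T₁·(P₂/P₁) = 515.9 K.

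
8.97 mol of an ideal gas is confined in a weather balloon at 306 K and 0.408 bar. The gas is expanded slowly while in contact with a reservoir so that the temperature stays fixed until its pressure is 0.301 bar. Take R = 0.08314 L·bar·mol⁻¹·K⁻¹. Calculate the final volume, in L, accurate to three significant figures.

V₂ ≈ 758 L

From PV = nRT: V₁ = nRT₁/P₁ = 559.3 L.
Isothermal, so P V is constant: T₂ = T₁; V₂ = V₁·(P₁/P₂) = 758.2 L.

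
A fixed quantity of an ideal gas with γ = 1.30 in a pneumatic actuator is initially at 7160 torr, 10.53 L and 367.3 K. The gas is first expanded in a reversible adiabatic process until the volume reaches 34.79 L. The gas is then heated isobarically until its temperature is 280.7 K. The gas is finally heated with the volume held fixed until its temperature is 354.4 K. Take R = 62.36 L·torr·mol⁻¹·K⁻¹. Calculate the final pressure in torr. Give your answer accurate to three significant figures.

P₄ ≈ 1.91e+03 torr

Adiabatic (γ = 1.30), T V^(γ−1) and P V^γ constant: T₂ = T₁·(V₁/V₂)^(γ−1) = 256.6 K; P₂ = P₁·(V₁/V₂)^γ = 1514 torr.
P constant ⇒ V ∝ T: P₃ = P₂; V₃ = V₂·(T₃/T₂) = 38.05 L.
V constant ⇒ P ∝ T: V₄ = V₃; P₄ = P₃·(T₄/T₃) = 1912 torr.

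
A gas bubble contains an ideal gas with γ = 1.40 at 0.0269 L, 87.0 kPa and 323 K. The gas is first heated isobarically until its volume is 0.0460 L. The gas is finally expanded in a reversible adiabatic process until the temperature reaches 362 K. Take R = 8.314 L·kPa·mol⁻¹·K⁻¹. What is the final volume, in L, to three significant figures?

V₃ ≈ 0.132 L

Isobaric, so V/T is constant: P₂ = P₁; T₂ = T₁·(V₂/V₁) = 552.3 K.
Reversible adiabatic, γ = 1.40: P₃ = P₂·(T₃/T₂)^(γ/(γ−1)) = 19.83 kPa; V₃ = V₂·(T₂/T₃)^(1/(γ−1)) = 0.1323 L.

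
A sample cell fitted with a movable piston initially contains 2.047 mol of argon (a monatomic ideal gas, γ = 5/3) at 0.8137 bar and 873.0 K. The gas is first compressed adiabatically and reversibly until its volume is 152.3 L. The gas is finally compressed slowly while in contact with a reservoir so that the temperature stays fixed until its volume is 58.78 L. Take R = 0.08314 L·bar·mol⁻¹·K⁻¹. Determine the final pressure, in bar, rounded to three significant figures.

From PV = nRT: V₁ = nRT₁/P₁ = 182.6 L.
Reversible adiabatic, γ = 5/3: T₂ = T₁·(V₁/V₂)^(γ−1) = 985.2 K; P₂ = P₁·(V₁/V₂)^γ = 1.101 bar.
T constant ⇒ Boyle's law P V = const: T₃ = T₂; P₃ = P₂·(V₂/V₃) = 2.853 bar.

P₃ ≈ 2.85 bar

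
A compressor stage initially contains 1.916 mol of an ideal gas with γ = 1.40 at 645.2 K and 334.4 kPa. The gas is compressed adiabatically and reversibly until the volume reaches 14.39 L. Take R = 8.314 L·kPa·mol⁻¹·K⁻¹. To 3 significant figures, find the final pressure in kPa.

From PV = nRT: V₁ = nRT₁/P₁ = 30.74 L.
Adiabatic (γ = 1.40), T V^(γ−1) and P V^γ constant: T₂ = T₁·(V₁/V₂)^(γ−1) = 874.0 K; P₂ = P₁·(V₁/V₂)^γ = 967.5 kPa.

P₂ ≈ 968 kPa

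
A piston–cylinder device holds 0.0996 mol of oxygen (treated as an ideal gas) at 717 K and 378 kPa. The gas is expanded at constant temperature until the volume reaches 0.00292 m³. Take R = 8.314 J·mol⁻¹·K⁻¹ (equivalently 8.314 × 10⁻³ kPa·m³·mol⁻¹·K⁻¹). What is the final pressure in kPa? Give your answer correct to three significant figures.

From PV = nRT: V₁ = nRT₁/P₁ = 0.001571 m³.
Isothermal, so P V is constant: T₂ = T₁; P₂ = P₁·(V₁/V₂) = 203.3 kPa.

P₂ ≈ 203 kPa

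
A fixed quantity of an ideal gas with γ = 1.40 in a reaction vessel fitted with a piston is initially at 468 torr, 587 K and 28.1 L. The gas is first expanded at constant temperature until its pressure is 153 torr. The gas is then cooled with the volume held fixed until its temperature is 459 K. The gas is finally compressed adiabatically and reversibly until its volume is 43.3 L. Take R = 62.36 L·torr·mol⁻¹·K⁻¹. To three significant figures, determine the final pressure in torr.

T constant ⇒ Boyle's law P V = const: T₂ = T₁; V₂ = V₁·(P₁/P₂) = 85.95 L.
V constant ⇒ P ∝ T: V₃ = V₂; P₃ = P₂·(T₃/T₂) = 119.6 torr.
Adiabatic (γ = 1.40), T V^(γ−1) and P V^γ constant: T₄ = T₃·(V₃/V₄)^(γ−1) = 603.8 K; P₄ = P₃·(V₃/V₄)^γ = 312.4 torr.

P₄ ≈ 312 torr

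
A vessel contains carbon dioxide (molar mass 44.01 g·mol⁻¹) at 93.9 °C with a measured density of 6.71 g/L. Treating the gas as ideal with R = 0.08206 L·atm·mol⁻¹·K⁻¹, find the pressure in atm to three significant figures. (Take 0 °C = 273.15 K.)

ρ = PM/(RT) ⇒ P = ρRT/M = (6.71 × 0.08206 × 367.0) / 44.01

P ≈ 4.59 atm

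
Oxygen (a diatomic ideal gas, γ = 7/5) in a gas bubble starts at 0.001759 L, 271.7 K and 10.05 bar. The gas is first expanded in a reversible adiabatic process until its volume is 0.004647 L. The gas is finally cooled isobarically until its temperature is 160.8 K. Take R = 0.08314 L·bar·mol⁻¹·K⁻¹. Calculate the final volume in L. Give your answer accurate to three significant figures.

V₃ ≈ 0.00406 L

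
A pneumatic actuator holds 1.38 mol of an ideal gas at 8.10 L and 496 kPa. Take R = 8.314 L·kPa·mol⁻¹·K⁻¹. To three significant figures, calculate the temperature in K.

T ≈ 350 K

PV = nRT ⇒ T = PV/(nR) = (496 × 8.10) / (1.38 × 8.314)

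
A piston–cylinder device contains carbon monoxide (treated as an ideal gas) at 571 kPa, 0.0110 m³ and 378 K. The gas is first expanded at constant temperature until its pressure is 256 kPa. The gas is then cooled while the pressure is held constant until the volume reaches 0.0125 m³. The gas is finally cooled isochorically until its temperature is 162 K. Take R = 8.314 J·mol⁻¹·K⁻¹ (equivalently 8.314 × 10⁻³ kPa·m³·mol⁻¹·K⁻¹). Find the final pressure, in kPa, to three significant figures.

Isothermal, so P V is constant: T₂ = T₁; V₂ = V₁·(P₁/P₂) = 0.02454 m³.
P constant ⇒ V ∝ T: P₃ = P₂; T₃ = T₂·(V₃/V₂) = 192.6 K.
Isochoric, so P/T is constant: V₄ = V₃; P₄ = P₃·(T₄/T₃) = 215.3 kPa.

P₄ ≈ 215 kPa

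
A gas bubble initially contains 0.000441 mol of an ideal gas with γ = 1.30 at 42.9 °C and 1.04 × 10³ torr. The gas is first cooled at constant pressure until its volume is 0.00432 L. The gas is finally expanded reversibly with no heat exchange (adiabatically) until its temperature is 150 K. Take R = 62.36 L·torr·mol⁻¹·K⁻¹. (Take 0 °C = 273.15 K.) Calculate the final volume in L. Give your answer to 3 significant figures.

V₃ ≈ 0.00574 L

Convert: T₁ = 316.0 K.
From PV = nRT: V₁ = nRT₁/P₁ = 0.008357 L.
P constant ⇒ V ∝ T: P₂ = P₁; T₂ = T₁·(V₂/V₁) = 163.4 K.
Adiabatic (γ = 1.30), T V^(γ−1) and P V^γ constant: P₃ = P₂·(T₃/T₂)^(γ/(γ−1)) = 718.4 torr; V₃ = V₂·(T₂/T₃)^(1/(γ−1)) = 0.005742 L.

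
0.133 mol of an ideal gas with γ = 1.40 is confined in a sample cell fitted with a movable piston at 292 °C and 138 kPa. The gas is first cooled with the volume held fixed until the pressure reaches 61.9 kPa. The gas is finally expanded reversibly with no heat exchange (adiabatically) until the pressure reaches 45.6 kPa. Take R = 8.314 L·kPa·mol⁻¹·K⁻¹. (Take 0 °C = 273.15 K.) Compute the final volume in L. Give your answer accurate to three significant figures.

V₃ ≈ 5.63 L

Convert: T₁ = 565.1 K.
From PV = nRT: V₁ = nRT₁/P₁ = 4.528 L.
Isochoric, so P/T is constant: V₂ = V₁; T₂ = T₁·(P₂/P₁) = 253.5 K.
Adiabatic (γ = 1.40), T V^(γ−1) and P V^γ constant: T₃ = T₂·(P₃/P₂)^((γ−1)/γ) = 232.3 K; V₃ = V₂·(P₂/P₃)^(1/γ) = 5.633 L.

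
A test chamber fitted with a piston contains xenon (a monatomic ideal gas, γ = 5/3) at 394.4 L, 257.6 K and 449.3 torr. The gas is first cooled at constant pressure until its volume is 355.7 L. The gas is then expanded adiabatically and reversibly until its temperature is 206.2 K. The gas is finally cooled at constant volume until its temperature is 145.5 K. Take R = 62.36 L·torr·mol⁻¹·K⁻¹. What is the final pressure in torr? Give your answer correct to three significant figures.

P constant ⇒ V ∝ T: P₂ = P₁; T₂ = T₁·(V₂/V₁) = 232.3 K.
Reversible adiabatic, γ = 5/3: P₃ = P₂·(T₃/T₂)^(γ/(γ−1)) = 333.4 torr; V₃ = V₂·(T₂/T₃)^(1/(γ−1)) = 425.4 L.
V constant ⇒ P ∝ T: V₄ = V₃; P₄ = P₃·(T₄/T₃) = 235.3 torr.

P₄ ≈ 235 torr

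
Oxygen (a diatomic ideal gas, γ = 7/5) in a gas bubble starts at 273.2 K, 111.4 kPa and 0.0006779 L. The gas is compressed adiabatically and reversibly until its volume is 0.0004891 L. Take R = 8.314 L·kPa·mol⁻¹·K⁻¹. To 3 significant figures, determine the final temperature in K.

T₂ ≈ 311 K

Reversible adiabatic, γ = 7/5: T₂ = T₁·(V₁/V₂)^(γ−1) = 311.3 K; P₂ = P₁·(V₁/V₂)^γ = 175.9 kPa.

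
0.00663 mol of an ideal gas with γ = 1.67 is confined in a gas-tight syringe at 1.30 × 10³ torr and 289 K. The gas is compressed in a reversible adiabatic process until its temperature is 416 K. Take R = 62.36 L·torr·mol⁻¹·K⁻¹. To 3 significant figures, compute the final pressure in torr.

P₂ ≈ 3.22e+03 torr

From PV = nRT: V₁ = nRT₁/P₁ = 0.09191 L.
Adiabatic (γ = 1.67), T V^(γ−1) and P V^γ constant: P₂ = P₁·(T₂/T₁)^(γ/(γ−1)) = 3223 torr; V₂ = V₁·(T₁/T₂)^(1/(γ−1)) = 0.05337 L.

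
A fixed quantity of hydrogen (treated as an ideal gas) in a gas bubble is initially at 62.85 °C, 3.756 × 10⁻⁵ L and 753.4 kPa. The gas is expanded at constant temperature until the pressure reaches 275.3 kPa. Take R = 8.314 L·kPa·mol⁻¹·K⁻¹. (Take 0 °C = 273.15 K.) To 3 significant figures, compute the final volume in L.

Convert: T₁ = 336.0 K.
Isothermal, so P V is constant: T₂ = T₁; V₂ = V₁·(P₁/P₂) = 0.0001028 L.

V₂ ≈ 0.000103 L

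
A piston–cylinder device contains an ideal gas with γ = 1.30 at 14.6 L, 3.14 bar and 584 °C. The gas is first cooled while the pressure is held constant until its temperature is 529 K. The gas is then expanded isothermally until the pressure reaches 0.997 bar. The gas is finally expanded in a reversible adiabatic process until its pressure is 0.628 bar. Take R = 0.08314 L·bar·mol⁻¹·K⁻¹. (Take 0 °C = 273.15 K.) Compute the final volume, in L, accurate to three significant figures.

V₄ ≈ 40.5 L

Convert: T₁ = 857.1 K.
P constant ⇒ V ∝ T: P₂ = P₁; V₂ = V₁·(T₂/T₁) = 9.011 L.
T constant ⇒ Boyle's law P V = const: T₃ = T₂; V₃ = V₂·(P₂/P₃) = 28.38 L.
Reversible adiabatic, γ = 1.30: T₄ = T₃·(P₄/P₃)^((γ−1)/γ) = 475.5 K; V₄ = V₃·(P₃/P₄)^(1/γ) = 40.49 L.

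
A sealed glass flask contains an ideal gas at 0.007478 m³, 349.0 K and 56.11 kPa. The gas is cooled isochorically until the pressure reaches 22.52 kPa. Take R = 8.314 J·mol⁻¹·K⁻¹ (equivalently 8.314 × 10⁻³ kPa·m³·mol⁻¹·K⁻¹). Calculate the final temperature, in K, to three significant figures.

T₂ ≈ 140 K

Isochoric, so P/T is constant: V₂ = V₁; T₂ = T₁·(P₂/P₁) = 140.1 K.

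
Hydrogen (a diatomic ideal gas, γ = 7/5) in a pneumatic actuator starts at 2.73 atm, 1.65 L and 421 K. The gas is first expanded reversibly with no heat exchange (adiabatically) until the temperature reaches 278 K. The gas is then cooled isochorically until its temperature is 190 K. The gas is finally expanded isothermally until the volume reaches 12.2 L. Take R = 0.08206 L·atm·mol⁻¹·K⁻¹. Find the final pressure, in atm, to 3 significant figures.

P₄ ≈ 0.167 atm

Reversible adiabatic, γ = 7/5: P₂ = P₁·(T₂/T₁)^(γ/(γ−1)) = 0.6388 atm; V₂ = V₁·(T₁/T₂)^(1/(γ−1)) = 4.657 L.
V constant ⇒ P ∝ T: V₃ = V₂; P₃ = P₂·(T₃/T₂) = 0.4366 atm.
T constant ⇒ Boyle's law P V = const: T₄ = T₃; P₄ = P₃·(V₃/V₄) = 0.1666 atm.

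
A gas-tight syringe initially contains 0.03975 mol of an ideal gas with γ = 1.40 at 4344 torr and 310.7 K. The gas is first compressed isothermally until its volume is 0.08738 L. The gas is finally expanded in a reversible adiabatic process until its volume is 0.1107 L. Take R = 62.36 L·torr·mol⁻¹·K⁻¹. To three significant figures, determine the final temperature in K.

T₃ ≈ 283 K

From PV = nRT: V₁ = nRT₁/P₁ = 0.1773 L.
T constant ⇒ Boyle's law P V = const: T₂ = T₁; P₂ = P₁·(V₁/V₂) = 8814 torr.
Adiabatic (γ = 1.40), T V^(γ−1) and P V^γ constant: T₃ = T₂·(V₂/V₃)^(γ−1) = 282.6 K; P₃ = P₂·(V₂/V₃)^γ = 6329 torr.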